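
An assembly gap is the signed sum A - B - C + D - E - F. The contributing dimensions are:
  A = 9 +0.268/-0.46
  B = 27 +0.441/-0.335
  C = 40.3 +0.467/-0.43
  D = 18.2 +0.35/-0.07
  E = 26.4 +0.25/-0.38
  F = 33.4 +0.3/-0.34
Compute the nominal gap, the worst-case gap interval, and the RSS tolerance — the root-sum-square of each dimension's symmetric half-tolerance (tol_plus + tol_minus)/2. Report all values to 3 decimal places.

nominal=-99.900 wc=[-101.888,-97.797] rss=0.854

Stack each dimension's contribution:
  +A: nom +9.000 → Σnom=9.000; wc +0.268/-0.460 → slack +0.268/-0.460; half-tol=0.364, Σhalf²=0.132496
  -B: nom -27.000 → Σnom=-18.000; wc +0.335/-0.441 → slack +0.603/-0.901; half-tol=0.388, Σhalf²=0.283040
  -C: nom -40.300 → Σnom=-58.300; wc +0.430/-0.467 → slack +1.033/-1.368; half-tol=0.449, Σhalf²=0.484192
  +D: nom +18.200 → Σnom=-40.100; wc +0.350/-0.070 → slack +1.383/-1.438; half-tol=0.210, Σhalf²=0.528292
  -E: nom -26.400 → Σnom=-66.500; wc +0.380/-0.250 → slack +1.763/-1.688; half-tol=0.315, Σhalf²=0.627517
  -F: nom -33.400 → Σnom=-99.900; wc +0.340/-0.300 → slack +2.103/-1.988; half-tol=0.320, Σhalf²=0.729917
Nominal = -99.900. Worst-case = [-99.900 - 1.988, -99.900 + 2.103] = [-101.888, -97.797]. RSS = √0.729917 = 0.854.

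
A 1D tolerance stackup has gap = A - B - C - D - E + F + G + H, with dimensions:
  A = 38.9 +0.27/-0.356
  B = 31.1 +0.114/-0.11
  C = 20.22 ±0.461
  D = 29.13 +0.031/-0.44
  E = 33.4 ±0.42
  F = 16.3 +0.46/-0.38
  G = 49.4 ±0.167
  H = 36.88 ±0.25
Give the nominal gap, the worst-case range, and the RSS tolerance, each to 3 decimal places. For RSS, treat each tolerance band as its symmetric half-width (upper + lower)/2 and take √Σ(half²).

Stack each dimension's contribution:
  +A: nom +38.900 → Σnom=38.900; wc +0.270/-0.356 → slack +0.270/-0.356; half-tol=0.313, Σhalf²=0.097969
  -B: nom -31.100 → Σnom=7.800; wc +0.110/-0.114 → slack +0.380/-0.470; half-tol=0.112, Σhalf²=0.110513
  -C: nom -20.220 → Σnom=-12.420; wc +0.461/-0.461 → slack +0.841/-0.931; half-tol=0.461, Σhalf²=0.323034
  -D: nom -29.130 → Σnom=-41.550; wc +0.440/-0.031 → slack +1.281/-0.962; half-tol=0.235, Σhalf²=0.378494
  -E: nom -33.400 → Σnom=-74.950; wc +0.420/-0.420 → slack +1.701/-1.382; half-tol=0.420, Σhalf²=0.554894
  +F: nom +16.300 → Σnom=-58.650; wc +0.460/-0.380 → slack +2.161/-1.762; half-tol=0.420, Σhalf²=0.731294
  +G: nom +49.400 → Σnom=-9.250; wc +0.167/-0.167 → slack +2.328/-1.929; half-tol=0.167, Σhalf²=0.759183
  +H: nom +36.880 → Σnom=27.630; wc +0.250/-0.250 → slack +2.578/-2.179; half-tol=0.250, Σhalf²=0.821683
Nominal = 27.630. Worst-case = [27.630 - 2.179, 27.630 + 2.578] = [25.451, 30.208]. RSS = √0.821683 = 0.906.

nominal=27.630 wc=[25.451,30.208] rss=0.906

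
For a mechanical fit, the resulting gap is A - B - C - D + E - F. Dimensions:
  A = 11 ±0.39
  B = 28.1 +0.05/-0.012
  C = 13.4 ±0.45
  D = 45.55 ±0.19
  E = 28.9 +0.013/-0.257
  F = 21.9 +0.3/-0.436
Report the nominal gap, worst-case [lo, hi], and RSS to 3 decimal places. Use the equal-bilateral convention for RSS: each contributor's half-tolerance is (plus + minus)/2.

nominal=-69.050 wc=[-70.687,-67.559] rss=0.738

Stack each dimension's contribution:
  +A: nom +11.000 → Σnom=11.000; wc +0.390/-0.390 → slack +0.390/-0.390; half-tol=0.390, Σhalf²=0.152100
  -B: nom -28.100 → Σnom=-17.100; wc +0.012/-0.050 → slack +0.402/-0.440; half-tol=0.031, Σhalf²=0.153061
  -C: nom -13.400 → Σnom=-30.500; wc +0.450/-0.450 → slack +0.852/-0.890; half-tol=0.450, Σhalf²=0.355561
  -D: nom -45.550 → Σnom=-76.050; wc +0.190/-0.190 → slack +1.042/-1.080; half-tol=0.190, Σhalf²=0.391661
  +E: nom +28.900 → Σnom=-47.150; wc +0.013/-0.257 → slack +1.055/-1.337; half-tol=0.135, Σhalf²=0.409886
  -F: nom -21.900 → Σnom=-69.050; wc +0.436/-0.300 → slack +1.491/-1.637; half-tol=0.368, Σhalf²=0.545310
Nominal = -69.050. Worst-case = [-69.050 - 1.637, -69.050 + 1.491] = [-70.687, -67.559]. RSS = √0.545310 = 0.738.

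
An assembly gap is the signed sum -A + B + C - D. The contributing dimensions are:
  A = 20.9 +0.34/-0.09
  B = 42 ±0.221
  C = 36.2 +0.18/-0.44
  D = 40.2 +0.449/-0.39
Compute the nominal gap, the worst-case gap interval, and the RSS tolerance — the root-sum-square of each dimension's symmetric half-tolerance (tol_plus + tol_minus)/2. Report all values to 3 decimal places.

Stack each dimension's contribution:
  -A: nom -20.900 → Σnom=-20.900; wc +0.090/-0.340 → slack +0.090/-0.340; half-tol=0.215, Σhalf²=0.046225
  +B: nom +42.000 → Σnom=21.100; wc +0.221/-0.221 → slack +0.311/-0.561; half-tol=0.221, Σhalf²=0.095066
  +C: nom +36.200 → Σnom=57.300; wc +0.180/-0.440 → slack +0.491/-1.001; half-tol=0.310, Σhalf²=0.191166
  -D: nom -40.200 → Σnom=17.100; wc +0.390/-0.449 → slack +0.881/-1.450; half-tol=0.419, Σhalf²=0.367146
Nominal = 17.100. Worst-case = [17.100 - 1.450, 17.100 + 0.881] = [15.650, 17.981]. RSS = √0.367146 = 0.606.

nominal=17.100 wc=[15.650,17.981] rss=0.606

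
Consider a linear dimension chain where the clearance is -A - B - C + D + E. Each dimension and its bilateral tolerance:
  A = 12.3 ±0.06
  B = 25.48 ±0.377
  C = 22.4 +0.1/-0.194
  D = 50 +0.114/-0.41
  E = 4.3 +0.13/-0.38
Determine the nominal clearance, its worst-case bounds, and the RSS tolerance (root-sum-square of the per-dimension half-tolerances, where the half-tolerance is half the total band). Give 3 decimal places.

nominal=-5.880 wc=[-7.207,-5.005] rss=0.549

Stack each dimension's contribution:
  -A: nom -12.300 → Σnom=-12.300; wc +0.060/-0.060 → slack +0.060/-0.060; half-tol=0.060, Σhalf²=0.003600
  -B: nom -25.480 → Σnom=-37.780; wc +0.377/-0.377 → slack +0.437/-0.437; half-tol=0.377, Σhalf²=0.145729
  -C: nom -22.400 → Σnom=-60.180; wc +0.194/-0.100 → slack +0.631/-0.537; half-tol=0.147, Σhalf²=0.167338
  +D: nom +50.000 → Σnom=-10.180; wc +0.114/-0.410 → slack +0.745/-0.947; half-tol=0.262, Σhalf²=0.235982
  +E: nom +4.300 → Σnom=-5.880; wc +0.130/-0.380 → slack +0.875/-1.327; half-tol=0.255, Σhalf²=0.301007
Nominal = -5.880. Worst-case = [-5.880 - 1.327, -5.880 + 0.875] = [-7.207, -5.005]. RSS = √0.301007 = 0.549.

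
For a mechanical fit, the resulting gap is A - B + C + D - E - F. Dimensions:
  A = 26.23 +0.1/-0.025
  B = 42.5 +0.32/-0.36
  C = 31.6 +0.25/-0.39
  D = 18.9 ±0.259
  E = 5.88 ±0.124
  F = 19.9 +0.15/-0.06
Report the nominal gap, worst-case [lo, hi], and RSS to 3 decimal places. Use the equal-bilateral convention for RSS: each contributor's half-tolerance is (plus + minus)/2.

nominal=8.450 wc=[7.182,9.603] rss=0.562

Stack each dimension's contribution:
  +A: nom +26.230 → Σnom=26.230; wc +0.100/-0.025 → slack +0.100/-0.025; half-tol=0.062, Σhalf²=0.003906
  -B: nom -42.500 → Σnom=-16.270; wc +0.360/-0.320 → slack +0.460/-0.345; half-tol=0.340, Σhalf²=0.119506
  +C: nom +31.600 → Σnom=15.330; wc +0.250/-0.390 → slack +0.710/-0.735; half-tol=0.320, Σhalf²=0.221906
  +D: nom +18.900 → Σnom=34.230; wc +0.259/-0.259 → slack +0.969/-0.994; half-tol=0.259, Σhalf²=0.288987
  -E: nom -5.880 → Σnom=28.350; wc +0.124/-0.124 → slack +1.093/-1.118; half-tol=0.124, Σhalf²=0.304363
  -F: nom -19.900 → Σnom=8.450; wc +0.060/-0.150 → slack +1.153/-1.268; half-tol=0.105, Σhalf²=0.315388
Nominal = 8.450. Worst-case = [8.450 - 1.268, 8.450 + 1.153] = [7.182, 9.603]. RSS = √0.315388 = 0.562.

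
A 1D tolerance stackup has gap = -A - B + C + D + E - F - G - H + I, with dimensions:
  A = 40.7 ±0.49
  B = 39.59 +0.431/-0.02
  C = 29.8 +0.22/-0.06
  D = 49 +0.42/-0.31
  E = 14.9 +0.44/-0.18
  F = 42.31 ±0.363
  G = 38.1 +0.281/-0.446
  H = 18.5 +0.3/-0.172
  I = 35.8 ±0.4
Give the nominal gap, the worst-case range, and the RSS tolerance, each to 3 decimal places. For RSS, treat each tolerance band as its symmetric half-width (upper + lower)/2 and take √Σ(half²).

Stack each dimension's contribution:
  -A: nom -40.700 → Σnom=-40.700; wc +0.490/-0.490 → slack +0.490/-0.490; half-tol=0.490, Σhalf²=0.240100
  -B: nom -39.590 → Σnom=-80.290; wc +0.020/-0.431 → slack +0.510/-0.921; half-tol=0.226, Σhalf²=0.290950
  +C: nom +29.800 → Σnom=-50.490; wc +0.220/-0.060 → slack +0.730/-0.981; half-tol=0.140, Σhalf²=0.310550
  +D: nom +49.000 → Σnom=-1.490; wc +0.420/-0.310 → slack +1.150/-1.291; half-tol=0.365, Σhalf²=0.443775
  +E: nom +14.900 → Σnom=13.410; wc +0.440/-0.180 → slack +1.590/-1.471; half-tol=0.310, Σhalf²=0.539875
  -F: nom -42.310 → Σnom=-28.900; wc +0.363/-0.363 → slack +1.953/-1.834; half-tol=0.363, Σhalf²=0.671644
  -G: nom -38.100 → Σnom=-67.000; wc +0.446/-0.281 → slack +2.399/-2.115; half-tol=0.364, Σhalf²=0.803777
  -H: nom -18.500 → Σnom=-85.500; wc +0.172/-0.300 → slack +2.571/-2.415; half-tol=0.236, Σhalf²=0.859472
  +I: nom +35.800 → Σnom=-49.700; wc +0.400/-0.400 → slack +2.971/-2.815; half-tol=0.400, Σhalf²=1.019473
Nominal = -49.700. Worst-case = [-49.700 - 2.815, -49.700 + 2.971] = [-52.515, -46.729]. RSS = √1.019473 = 1.010.

nominal=-49.700 wc=[-52.515,-46.729] rss=1.010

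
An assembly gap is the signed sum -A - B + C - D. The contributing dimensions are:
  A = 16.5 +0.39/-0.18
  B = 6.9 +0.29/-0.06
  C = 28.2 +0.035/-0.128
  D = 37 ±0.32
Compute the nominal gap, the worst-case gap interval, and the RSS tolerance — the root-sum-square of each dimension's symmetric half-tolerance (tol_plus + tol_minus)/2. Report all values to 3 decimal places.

nominal=-32.200 wc=[-33.328,-31.605] rss=0.470

Stack each dimension's contribution:
  -A: nom -16.500 → Σnom=-16.500; wc +0.180/-0.390 → slack +0.180/-0.390; half-tol=0.285, Σhalf²=0.081225
  -B: nom -6.900 → Σnom=-23.400; wc +0.060/-0.290 → slack +0.240/-0.680; half-tol=0.175, Σhalf²=0.111850
  +C: nom +28.200 → Σnom=4.800; wc +0.035/-0.128 → slack +0.275/-0.808; half-tol=0.082, Σhalf²=0.118492
  -D: nom -37.000 → Σnom=-32.200; wc +0.320/-0.320 → slack +0.595/-1.128; half-tol=0.320, Σhalf²=0.220892
Nominal = -32.200. Worst-case = [-32.200 - 1.128, -32.200 + 0.595] = [-33.328, -31.605]. RSS = √0.220892 = 0.470.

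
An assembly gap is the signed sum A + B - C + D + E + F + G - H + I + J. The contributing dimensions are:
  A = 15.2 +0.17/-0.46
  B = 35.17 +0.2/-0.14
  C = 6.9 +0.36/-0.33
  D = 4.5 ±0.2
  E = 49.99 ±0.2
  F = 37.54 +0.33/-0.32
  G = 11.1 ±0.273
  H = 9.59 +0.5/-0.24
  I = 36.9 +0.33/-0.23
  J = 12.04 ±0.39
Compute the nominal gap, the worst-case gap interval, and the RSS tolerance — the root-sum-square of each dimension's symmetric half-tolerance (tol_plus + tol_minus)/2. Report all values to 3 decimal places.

Stack each dimension's contribution:
  +A: nom +15.200 → Σnom=15.200; wc +0.170/-0.460 → slack +0.170/-0.460; half-tol=0.315, Σhalf²=0.099225
  +B: nom +35.170 → Σnom=50.370; wc +0.200/-0.140 → slack +0.370/-0.600; half-tol=0.170, Σhalf²=0.128125
  -C: nom -6.900 → Σnom=43.470; wc +0.330/-0.360 → slack +0.700/-0.960; half-tol=0.345, Σhalf²=0.247150
  +D: nom +4.500 → Σnom=47.970; wc +0.200/-0.200 → slack +0.900/-1.160; half-tol=0.200, Σhalf²=0.287150
  +E: nom +49.990 → Σnom=97.960; wc +0.200/-0.200 → slack +1.100/-1.360; half-tol=0.200, Σhalf²=0.327150
  +F: nom +37.540 → Σnom=135.500; wc +0.330/-0.320 → slack +1.430/-1.680; half-tol=0.325, Σhalf²=0.432775
  +G: nom +11.100 → Σnom=146.600; wc +0.273/-0.273 → slack +1.703/-1.953; half-tol=0.273, Σhalf²=0.507304
  -H: nom -9.590 → Σnom=137.010; wc +0.240/-0.500 → slack +1.943/-2.453; half-tol=0.370, Σhalf²=0.644204
  +I: nom +36.900 → Σnom=173.910; wc +0.330/-0.230 → slack +2.273/-2.683; half-tol=0.280, Σhalf²=0.722604
  +J: nom +12.040 → Σnom=185.950; wc +0.390/-0.390 → slack +2.663/-3.073; half-tol=0.390, Σhalf²=0.874704
Nominal = 185.950. Worst-case = [185.950 - 3.073, 185.950 + 2.663] = [182.877, 188.613]. RSS = √0.874704 = 0.935.

nominal=185.950 wc=[182.877,188.613] rss=0.935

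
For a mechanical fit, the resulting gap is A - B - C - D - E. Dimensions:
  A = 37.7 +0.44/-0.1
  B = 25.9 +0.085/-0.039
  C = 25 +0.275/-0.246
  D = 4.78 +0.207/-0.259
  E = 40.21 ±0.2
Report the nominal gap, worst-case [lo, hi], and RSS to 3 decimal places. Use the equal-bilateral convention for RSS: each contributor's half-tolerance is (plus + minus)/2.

nominal=-58.190 wc=[-59.057,-57.006] rss=0.489

Stack each dimension's contribution:
  +A: nom +37.700 → Σnom=37.700; wc +0.440/-0.100 → slack +0.440/-0.100; half-tol=0.270, Σhalf²=0.072900
  -B: nom -25.900 → Σnom=11.800; wc +0.039/-0.085 → slack +0.479/-0.185; half-tol=0.062, Σhalf²=0.076744
  -C: nom -25.000 → Σnom=-13.200; wc +0.246/-0.275 → slack +0.725/-0.460; half-tol=0.261, Σhalf²=0.144604
  -D: nom -4.780 → Σnom=-17.980; wc +0.259/-0.207 → slack +0.984/-0.667; half-tol=0.233, Σhalf²=0.198893
  -E: nom -40.210 → Σnom=-58.190; wc +0.200/-0.200 → slack +1.184/-0.867; half-tol=0.200, Σhalf²=0.238893
Nominal = -58.190. Worst-case = [-58.190 - 0.867, -58.190 + 1.184] = [-59.057, -57.006]. RSS = √0.238893 = 0.489.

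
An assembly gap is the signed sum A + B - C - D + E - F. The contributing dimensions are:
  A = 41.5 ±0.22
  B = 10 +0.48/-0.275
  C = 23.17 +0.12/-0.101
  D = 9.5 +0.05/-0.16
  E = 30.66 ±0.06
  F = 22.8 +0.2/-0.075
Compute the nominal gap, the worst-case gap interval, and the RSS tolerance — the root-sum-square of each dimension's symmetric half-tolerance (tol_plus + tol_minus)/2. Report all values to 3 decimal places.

Stack each dimension's contribution:
  +A: nom +41.500 → Σnom=41.500; wc +0.220/-0.220 → slack +0.220/-0.220; half-tol=0.220, Σhalf²=0.048400
  +B: nom +10.000 → Σnom=51.500; wc +0.480/-0.275 → slack +0.700/-0.495; half-tol=0.378, Σhalf²=0.190906
  -C: nom -23.170 → Σnom=28.330; wc +0.101/-0.120 → slack +0.801/-0.615; half-tol=0.111, Σhalf²=0.203117
  -D: nom -9.500 → Σnom=18.830; wc +0.160/-0.050 → slack +0.961/-0.665; half-tol=0.105, Σhalf²=0.214142
  +E: nom +30.660 → Σnom=49.490; wc +0.060/-0.060 → slack +1.021/-0.725; half-tol=0.060, Σhalf²=0.217742
  -F: nom -22.800 → Σnom=26.690; wc +0.075/-0.200 → slack +1.096/-0.925; half-tol=0.138, Σhalf²=0.236648
Nominal = 26.690. Worst-case = [26.690 - 0.925, 26.690 + 1.096] = [25.765, 27.786]. RSS = √0.236648 = 0.486.

nominal=26.690 wc=[25.765,27.786] rss=0.486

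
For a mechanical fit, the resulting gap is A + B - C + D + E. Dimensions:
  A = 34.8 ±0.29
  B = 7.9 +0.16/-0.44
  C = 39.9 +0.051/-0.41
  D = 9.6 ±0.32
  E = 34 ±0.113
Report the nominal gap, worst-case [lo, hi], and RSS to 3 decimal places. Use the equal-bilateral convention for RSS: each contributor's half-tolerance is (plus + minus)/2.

Stack each dimension's contribution:
  +A: nom +34.800 → Σnom=34.800; wc +0.290/-0.290 → slack +0.290/-0.290; half-tol=0.290, Σhalf²=0.084100
  +B: nom +7.900 → Σnom=42.700; wc +0.160/-0.440 → slack +0.450/-0.730; half-tol=0.300, Σhalf²=0.174100
  -C: nom -39.900 → Σnom=2.800; wc +0.410/-0.051 → slack +0.860/-0.781; half-tol=0.230, Σhalf²=0.227230
  +D: nom +9.600 → Σnom=12.400; wc +0.320/-0.320 → slack +1.180/-1.101; half-tol=0.320, Σhalf²=0.329630
  +E: nom +34.000 → Σnom=46.400; wc +0.113/-0.113 → slack +1.293/-1.214; half-tol=0.113, Σhalf²=0.342399
Nominal = 46.400. Worst-case = [46.400 - 1.214, 46.400 + 1.293] = [45.186, 47.693]. RSS = √0.342399 = 0.585.

nominal=46.400 wc=[45.186,47.693] rss=0.585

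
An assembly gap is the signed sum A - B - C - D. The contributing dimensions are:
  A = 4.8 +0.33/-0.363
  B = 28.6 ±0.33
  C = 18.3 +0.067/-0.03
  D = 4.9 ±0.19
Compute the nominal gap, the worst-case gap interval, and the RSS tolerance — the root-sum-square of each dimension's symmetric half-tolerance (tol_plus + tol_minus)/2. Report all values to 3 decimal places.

Stack each dimension's contribution:
  +A: nom +4.800 → Σnom=4.800; wc +0.330/-0.363 → slack +0.330/-0.363; half-tol=0.347, Σhalf²=0.120062
  -B: nom -28.600 → Σnom=-23.800; wc +0.330/-0.330 → slack +0.660/-0.693; half-tol=0.330, Σhalf²=0.228962
  -C: nom -18.300 → Σnom=-42.100; wc +0.030/-0.067 → slack +0.690/-0.760; half-tol=0.049, Σhalf²=0.231315
  -D: nom -4.900 → Σnom=-47.000; wc +0.190/-0.190 → slack +0.880/-0.950; half-tol=0.190, Σhalf²=0.267415
Nominal = -47.000. Worst-case = [-47.000 - 0.950, -47.000 + 0.880] = [-47.950, -46.120]. RSS = √0.267415 = 0.517.

nominal=-47.000 wc=[-47.950,-46.120] rss=0.517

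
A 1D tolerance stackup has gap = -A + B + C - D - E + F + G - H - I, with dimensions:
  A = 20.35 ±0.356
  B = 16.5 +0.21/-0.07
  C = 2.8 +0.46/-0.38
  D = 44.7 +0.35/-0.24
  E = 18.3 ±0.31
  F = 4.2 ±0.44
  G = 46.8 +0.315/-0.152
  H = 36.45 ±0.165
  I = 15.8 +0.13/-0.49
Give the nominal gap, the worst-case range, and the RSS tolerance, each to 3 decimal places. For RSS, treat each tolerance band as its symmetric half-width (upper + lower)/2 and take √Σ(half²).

Stack each dimension's contribution:
  -A: nom -20.350 → Σnom=-20.350; wc +0.356/-0.356 → slack +0.356/-0.356; half-tol=0.356, Σhalf²=0.126736
  +B: nom +16.500 → Σnom=-3.850; wc +0.210/-0.070 → slack +0.566/-0.426; half-tol=0.140, Σhalf²=0.146336
  +C: nom +2.800 → Σnom=-1.050; wc +0.460/-0.380 → slack +1.026/-0.806; half-tol=0.420, Σhalf²=0.322736
  -D: nom -44.700 → Σnom=-45.750; wc +0.240/-0.350 → slack +1.266/-1.156; half-tol=0.295, Σhalf²=0.409761
  -E: nom -18.300 → Σnom=-64.050; wc +0.310/-0.310 → slack +1.576/-1.466; half-tol=0.310, Σhalf²=0.505861
  +F: nom +4.200 → Σnom=-59.850; wc +0.440/-0.440 → slack +2.016/-1.906; half-tol=0.440, Σhalf²=0.699461
  +G: nom +46.800 → Σnom=-13.050; wc +0.315/-0.152 → slack +2.331/-2.058; half-tol=0.233, Σhalf²=0.753983
  -H: nom -36.450 → Σnom=-49.500; wc +0.165/-0.165 → slack +2.496/-2.223; half-tol=0.165, Σhalf²=0.781208
  -I: nom -15.800 → Σnom=-65.300; wc +0.490/-0.130 → slack +2.986/-2.353; half-tol=0.310, Σhalf²=0.877308
Nominal = -65.300. Worst-case = [-65.300 - 2.353, -65.300 + 2.986] = [-67.653, -62.314]. RSS = √0.877308 = 0.937.

nominal=-65.300 wc=[-67.653,-62.314] rss=0.937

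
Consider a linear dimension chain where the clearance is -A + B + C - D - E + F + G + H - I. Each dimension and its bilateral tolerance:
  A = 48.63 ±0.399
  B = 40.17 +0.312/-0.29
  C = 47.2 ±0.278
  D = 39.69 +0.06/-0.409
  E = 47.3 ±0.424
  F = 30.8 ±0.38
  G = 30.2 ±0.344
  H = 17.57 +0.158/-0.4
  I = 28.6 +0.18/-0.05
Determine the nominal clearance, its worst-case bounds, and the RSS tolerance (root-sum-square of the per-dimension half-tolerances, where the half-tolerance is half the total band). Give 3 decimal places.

nominal=1.720 wc=[-1.035,4.474] rss=0.957

Stack each dimension's contribution:
  -A: nom -48.630 → Σnom=-48.630; wc +0.399/-0.399 → slack +0.399/-0.399; half-tol=0.399, Σhalf²=0.159201
  +B: nom +40.170 → Σnom=-8.460; wc +0.312/-0.290 → slack +0.711/-0.689; half-tol=0.301, Σhalf²=0.249802
  +C: nom +47.200 → Σnom=38.740; wc +0.278/-0.278 → slack +0.989/-0.967; half-tol=0.278, Σhalf²=0.327086
  -D: nom -39.690 → Σnom=-0.950; wc +0.409/-0.060 → slack +1.398/-1.027; half-tol=0.234, Σhalf²=0.382076
  -E: nom -47.300 → Σnom=-48.250; wc +0.424/-0.424 → slack +1.822/-1.451; half-tol=0.424, Σhalf²=0.561852
  +F: nom +30.800 → Σnom=-17.450; wc +0.380/-0.380 → slack +2.202/-1.831; half-tol=0.380, Σhalf²=0.706252
  +G: nom +30.200 → Σnom=12.750; wc +0.344/-0.344 → slack +2.546/-2.175; half-tol=0.344, Σhalf²=0.824588
  +H: nom +17.570 → Σnom=30.320; wc +0.158/-0.400 → slack +2.704/-2.575; half-tol=0.279, Σhalf²=0.902429
  -I: nom -28.600 → Σnom=1.720; wc +0.050/-0.180 → slack +2.754/-2.755; half-tol=0.115, Σhalf²=0.915654
Nominal = 1.720. Worst-case = [1.720 - 2.755, 1.720 + 2.754] = [-1.035, 4.474]. RSS = √0.915654 = 0.957.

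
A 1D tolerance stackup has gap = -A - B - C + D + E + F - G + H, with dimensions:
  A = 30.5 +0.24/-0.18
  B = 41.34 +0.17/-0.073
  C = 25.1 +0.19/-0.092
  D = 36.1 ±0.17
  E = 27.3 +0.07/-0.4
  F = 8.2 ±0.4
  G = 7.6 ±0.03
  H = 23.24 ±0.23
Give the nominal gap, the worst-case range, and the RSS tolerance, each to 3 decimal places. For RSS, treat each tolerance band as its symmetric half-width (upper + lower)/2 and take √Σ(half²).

Stack each dimension's contribution:
  -A: nom -30.500 → Σnom=-30.500; wc +0.180/-0.240 → slack +0.180/-0.240; half-tol=0.210, Σhalf²=0.044100
  -B: nom -41.340 → Σnom=-71.840; wc +0.073/-0.170 → slack +0.253/-0.410; half-tol=0.121, Σhalf²=0.058862
  -C: nom -25.100 → Σnom=-96.940; wc +0.092/-0.190 → slack +0.345/-0.600; half-tol=0.141, Σhalf²=0.078743
  +D: nom +36.100 → Σnom=-60.840; wc +0.170/-0.170 → slack +0.515/-0.770; half-tol=0.170, Σhalf²=0.107643
  +E: nom +27.300 → Σnom=-33.540; wc +0.070/-0.400 → slack +0.585/-1.170; half-tol=0.235, Σhalf²=0.162868
  +F: nom +8.200 → Σnom=-25.340; wc +0.400/-0.400 → slack +0.985/-1.570; half-tol=0.400, Σhalf²=0.322868
  -G: nom -7.600 → Σnom=-32.940; wc +0.030/-0.030 → slack +1.015/-1.600; half-tol=0.030, Σhalf²=0.323768
  +H: nom +23.240 → Σnom=-9.700; wc +0.230/-0.230 → slack +1.245/-1.830; half-tol=0.230, Σhalf²=0.376668
Nominal = -9.700. Worst-case = [-9.700 - 1.830, -9.700 + 1.245] = [-11.530, -8.455]. RSS = √0.376668 = 0.614.

nominal=-9.700 wc=[-11.530,-8.455] rss=0.614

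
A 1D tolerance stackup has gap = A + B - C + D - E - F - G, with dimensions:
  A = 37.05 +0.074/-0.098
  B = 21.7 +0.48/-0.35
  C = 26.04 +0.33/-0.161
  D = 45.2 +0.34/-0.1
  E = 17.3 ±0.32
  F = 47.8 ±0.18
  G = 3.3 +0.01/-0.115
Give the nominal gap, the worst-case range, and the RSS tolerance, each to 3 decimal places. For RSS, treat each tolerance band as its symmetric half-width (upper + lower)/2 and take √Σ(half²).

nominal=9.510 wc=[8.122,11.180] rss=0.653

Stack each dimension's contribution:
  +A: nom +37.050 → Σnom=37.050; wc +0.074/-0.098 → slack +0.074/-0.098; half-tol=0.086, Σhalf²=0.007396
  +B: nom +21.700 → Σnom=58.750; wc +0.480/-0.350 → slack +0.554/-0.448; half-tol=0.415, Σhalf²=0.179621
  -C: nom -26.040 → Σnom=32.710; wc +0.161/-0.330 → slack +0.715/-0.778; half-tol=0.245, Σhalf²=0.239891
  +D: nom +45.200 → Σnom=77.910; wc +0.340/-0.100 → slack +1.055/-0.878; half-tol=0.220, Σhalf²=0.288291
  -E: nom -17.300 → Σnom=60.610; wc +0.320/-0.320 → slack +1.375/-1.198; half-tol=0.320, Σhalf²=0.390691
  -F: nom -47.800 → Σnom=12.810; wc +0.180/-0.180 → slack +1.555/-1.378; half-tol=0.180, Σhalf²=0.423091
  -G: nom -3.300 → Σnom=9.510; wc +0.115/-0.010 → slack +1.670/-1.388; half-tol=0.062, Σhalf²=0.426997
Nominal = 9.510. Worst-case = [9.510 - 1.388, 9.510 + 1.670] = [8.122, 11.180]. RSS = √0.426997 = 0.653.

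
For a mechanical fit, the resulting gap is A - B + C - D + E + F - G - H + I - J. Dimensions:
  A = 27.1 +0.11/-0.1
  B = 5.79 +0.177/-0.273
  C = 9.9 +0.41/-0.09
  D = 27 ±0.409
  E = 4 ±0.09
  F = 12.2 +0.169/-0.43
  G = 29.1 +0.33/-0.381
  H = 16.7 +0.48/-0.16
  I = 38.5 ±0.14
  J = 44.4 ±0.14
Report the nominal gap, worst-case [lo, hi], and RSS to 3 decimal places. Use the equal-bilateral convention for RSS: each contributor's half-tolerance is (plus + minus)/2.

nominal=-31.290 wc=[-33.676,-29.008] rss=0.811

Stack each dimension's contribution:
  +A: nom +27.100 → Σnom=27.100; wc +0.110/-0.100 → slack +0.110/-0.100; half-tol=0.105, Σhalf²=0.011025
  -B: nom -5.790 → Σnom=21.310; wc +0.273/-0.177 → slack +0.383/-0.277; half-tol=0.225, Σhalf²=0.061650
  +C: nom +9.900 → Σnom=31.210; wc +0.410/-0.090 → slack +0.793/-0.367; half-tol=0.250, Σhalf²=0.124150
  -D: nom -27.000 → Σnom=4.210; wc +0.409/-0.409 → slack +1.202/-0.776; half-tol=0.409, Σhalf²=0.291431
  +E: nom +4.000 → Σnom=8.210; wc +0.090/-0.090 → slack +1.292/-0.866; half-tol=0.090, Σhalf²=0.299531
  +F: nom +12.200 → Σnom=20.410; wc +0.169/-0.430 → slack +1.461/-1.296; half-tol=0.299, Σhalf²=0.389231
  -G: nom -29.100 → Σnom=-8.690; wc +0.381/-0.330 → slack +1.842/-1.626; half-tol=0.356, Σhalf²=0.515612
  -H: nom -16.700 → Σnom=-25.390; wc +0.160/-0.480 → slack +2.002/-2.106; half-tol=0.320, Σhalf²=0.618012
  +I: nom +38.500 → Σnom=13.110; wc +0.140/-0.140 → slack +2.142/-2.246; half-tol=0.140, Σhalf²=0.637611
  -J: nom -44.400 → Σnom=-31.290; wc +0.140/-0.140 → slack +2.282/-2.386; half-tol=0.140, Σhalf²=0.657211
Nominal = -31.290. Worst-case = [-31.290 - 2.386, -31.290 + 2.282] = [-33.676, -29.008]. RSS = √0.657211 = 0.811.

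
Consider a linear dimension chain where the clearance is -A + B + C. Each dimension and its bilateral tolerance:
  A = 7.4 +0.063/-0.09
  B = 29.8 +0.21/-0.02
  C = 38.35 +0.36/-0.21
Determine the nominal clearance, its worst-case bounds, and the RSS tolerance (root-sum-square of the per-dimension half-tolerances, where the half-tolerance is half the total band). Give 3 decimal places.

nominal=60.750 wc=[60.457,61.410] rss=0.317

Stack each dimension's contribution:
  -A: nom -7.400 → Σnom=-7.400; wc +0.090/-0.063 → slack +0.090/-0.063; half-tol=0.076, Σhalf²=0.005852
  +B: nom +29.800 → Σnom=22.400; wc +0.210/-0.020 → slack +0.300/-0.083; half-tol=0.115, Σhalf²=0.019077
  +C: nom +38.350 → Σnom=60.750; wc +0.360/-0.210 → slack +0.660/-0.293; half-tol=0.285, Σhalf²=0.100302
Nominal = 60.750. Worst-case = [60.750 - 0.293, 60.750 + 0.660] = [60.457, 61.410]. RSS = √0.100302 = 0.317.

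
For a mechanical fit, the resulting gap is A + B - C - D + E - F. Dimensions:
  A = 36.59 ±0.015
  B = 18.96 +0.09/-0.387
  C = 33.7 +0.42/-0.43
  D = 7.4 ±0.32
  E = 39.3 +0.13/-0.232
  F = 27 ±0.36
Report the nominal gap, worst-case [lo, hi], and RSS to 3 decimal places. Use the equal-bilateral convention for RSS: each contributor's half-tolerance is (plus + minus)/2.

nominal=26.750 wc=[25.016,28.095] rss=0.709

Stack each dimension's contribution:
  +A: nom +36.590 → Σnom=36.590; wc +0.015/-0.015 → slack +0.015/-0.015; half-tol=0.015, Σhalf²=0.000225
  +B: nom +18.960 → Σnom=55.550; wc +0.090/-0.387 → slack +0.105/-0.402; half-tol=0.238, Σhalf²=0.057107
  -C: nom -33.700 → Σnom=21.850; wc +0.430/-0.420 → slack +0.535/-0.822; half-tol=0.425, Σhalf²=0.237732
  -D: nom -7.400 → Σnom=14.450; wc +0.320/-0.320 → slack +0.855/-1.142; half-tol=0.320, Σhalf²=0.340132
  +E: nom +39.300 → Σnom=53.750; wc +0.130/-0.232 → slack +0.985/-1.374; half-tol=0.181, Σhalf²=0.372893
  -F: nom -27.000 → Σnom=26.750; wc +0.360/-0.360 → slack +1.345/-1.734; half-tol=0.360, Σhalf²=0.502493
Nominal = 26.750. Worst-case = [26.750 - 1.734, 26.750 + 1.345] = [25.016, 28.095]. RSS = √0.502493 = 0.709.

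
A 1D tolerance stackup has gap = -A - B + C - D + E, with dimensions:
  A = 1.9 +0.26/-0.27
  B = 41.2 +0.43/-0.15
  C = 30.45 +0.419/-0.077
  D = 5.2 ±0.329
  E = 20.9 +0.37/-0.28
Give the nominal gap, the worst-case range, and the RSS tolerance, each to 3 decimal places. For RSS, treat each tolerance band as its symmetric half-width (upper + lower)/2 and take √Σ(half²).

nominal=3.050 wc=[1.674,4.588] rss=0.656

Stack each dimension's contribution:
  -A: nom -1.900 → Σnom=-1.900; wc +0.270/-0.260 → slack +0.270/-0.260; half-tol=0.265, Σhalf²=0.070225
  -B: nom -41.200 → Σnom=-43.100; wc +0.150/-0.430 → slack +0.420/-0.690; half-tol=0.290, Σhalf²=0.154325
  +C: nom +30.450 → Σnom=-12.650; wc +0.419/-0.077 → slack +0.839/-0.767; half-tol=0.248, Σhalf²=0.215829
  -D: nom -5.200 → Σnom=-17.850; wc +0.329/-0.329 → slack +1.168/-1.096; half-tol=0.329, Σhalf²=0.324070
  +E: nom +20.900 → Σnom=3.050; wc +0.370/-0.280 → slack +1.538/-1.376; half-tol=0.325, Σhalf²=0.429695
Nominal = 3.050. Worst-case = [3.050 - 1.376, 3.050 + 1.538] = [1.674, 4.588]. RSS = √0.429695 = 0.656.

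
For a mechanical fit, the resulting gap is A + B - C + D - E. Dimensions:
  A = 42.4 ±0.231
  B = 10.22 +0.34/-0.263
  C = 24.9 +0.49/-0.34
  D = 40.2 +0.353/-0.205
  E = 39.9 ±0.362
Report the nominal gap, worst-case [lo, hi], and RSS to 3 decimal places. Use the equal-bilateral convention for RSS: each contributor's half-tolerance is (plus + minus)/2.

nominal=28.020 wc=[26.469,29.646] rss=0.725

Stack each dimension's contribution:
  +A: nom +42.400 → Σnom=42.400; wc +0.231/-0.231 → slack +0.231/-0.231; half-tol=0.231, Σhalf²=0.053361
  +B: nom +10.220 → Σnom=52.620; wc +0.340/-0.263 → slack +0.571/-0.494; half-tol=0.301, Σhalf²=0.144263
  -C: nom -24.900 → Σnom=27.720; wc +0.340/-0.490 → slack +0.911/-0.984; half-tol=0.415, Σhalf²=0.316488
  +D: nom +40.200 → Σnom=67.920; wc +0.353/-0.205 → slack +1.264/-1.189; half-tol=0.279, Σhalf²=0.394329
  -E: nom -39.900 → Σnom=28.020; wc +0.362/-0.362 → slack +1.626/-1.551; half-tol=0.362, Σhalf²=0.525373
Nominal = 28.020. Worst-case = [28.020 - 1.551, 28.020 + 1.626] = [26.469, 29.646]. RSS = √0.525373 = 0.725.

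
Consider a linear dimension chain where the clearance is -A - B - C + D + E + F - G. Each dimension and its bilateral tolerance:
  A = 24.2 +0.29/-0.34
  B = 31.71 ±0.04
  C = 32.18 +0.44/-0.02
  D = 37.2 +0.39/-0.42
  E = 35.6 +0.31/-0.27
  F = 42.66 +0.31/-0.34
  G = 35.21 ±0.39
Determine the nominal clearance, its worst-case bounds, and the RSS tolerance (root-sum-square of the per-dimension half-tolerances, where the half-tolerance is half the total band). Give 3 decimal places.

nominal=-7.840 wc=[-10.030,-6.040] rss=0.812

Stack each dimension's contribution:
  -A: nom -24.200 → Σnom=-24.200; wc +0.340/-0.290 → slack +0.340/-0.290; half-tol=0.315, Σhalf²=0.099225
  -B: nom -31.710 → Σnom=-55.910; wc +0.040/-0.040 → slack +0.380/-0.330; half-tol=0.040, Σhalf²=0.100825
  -C: nom -32.180 → Σnom=-88.090; wc +0.020/-0.440 → slack +0.400/-0.770; half-tol=0.230, Σhalf²=0.153725
  +D: nom +37.200 → Σnom=-50.890; wc +0.390/-0.420 → slack +0.790/-1.190; half-tol=0.405, Σhalf²=0.317750
  +E: nom +35.600 → Σnom=-15.290; wc +0.310/-0.270 → slack +1.100/-1.460; half-tol=0.290, Σhalf²=0.401850
  +F: nom +42.660 → Σnom=27.370; wc +0.310/-0.340 → slack +1.410/-1.800; half-tol=0.325, Σhalf²=0.507475
  -G: nom -35.210 → Σnom=-7.840; wc +0.390/-0.390 → slack +1.800/-2.190; half-tol=0.390, Σhalf²=0.659575
Nominal = -7.840. Worst-case = [-7.840 - 2.190, -7.840 + 1.800] = [-10.030, -6.040]. RSS = √0.659575 = 0.812.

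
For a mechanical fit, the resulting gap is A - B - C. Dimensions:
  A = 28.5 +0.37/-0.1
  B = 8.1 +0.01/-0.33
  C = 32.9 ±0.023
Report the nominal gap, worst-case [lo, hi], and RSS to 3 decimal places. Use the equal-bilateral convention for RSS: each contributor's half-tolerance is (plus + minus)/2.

nominal=-12.500 wc=[-12.633,-11.777] rss=0.291

Stack each dimension's contribution:
  +A: nom +28.500 → Σnom=28.500; wc +0.370/-0.100 → slack +0.370/-0.100; half-tol=0.235, Σhalf²=0.055225
  -B: nom -8.100 → Σnom=20.400; wc +0.330/-0.010 → slack +0.700/-0.110; half-tol=0.170, Σhalf²=0.084125
  -C: nom -32.900 → Σnom=-12.500; wc +0.023/-0.023 → slack +0.723/-0.133; half-tol=0.023, Σhalf²=0.084654
Nominal = -12.500. Worst-case = [-12.500 - 0.133, -12.500 + 0.723] = [-12.633, -11.777]. RSS = √0.084654 = 0.291.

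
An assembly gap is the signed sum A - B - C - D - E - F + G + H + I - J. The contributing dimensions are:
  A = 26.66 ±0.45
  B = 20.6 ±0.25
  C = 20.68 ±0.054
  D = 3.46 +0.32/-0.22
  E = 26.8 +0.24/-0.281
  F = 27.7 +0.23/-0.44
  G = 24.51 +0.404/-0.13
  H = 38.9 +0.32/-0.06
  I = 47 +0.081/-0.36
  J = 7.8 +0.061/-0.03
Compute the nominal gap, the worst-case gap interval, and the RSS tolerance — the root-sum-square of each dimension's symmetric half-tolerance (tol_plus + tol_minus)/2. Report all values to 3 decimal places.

Stack each dimension's contribution:
  +A: nom +26.660 → Σnom=26.660; wc +0.450/-0.450 → slack +0.450/-0.450; half-tol=0.450, Σhalf²=0.202500
  -B: nom -20.600 → Σnom=6.060; wc +0.250/-0.250 → slack +0.700/-0.700; half-tol=0.250, Σhalf²=0.265000
  -C: nom -20.680 → Σnom=-14.620; wc +0.054/-0.054 → slack +0.754/-0.754; half-tol=0.054, Σhalf²=0.267916
  -D: nom -3.460 → Σnom=-18.080; wc +0.220/-0.320 → slack +0.974/-1.074; half-tol=0.270, Σhalf²=0.340816
  -E: nom -26.800 → Σnom=-44.880; wc +0.281/-0.240 → slack +1.255/-1.314; half-tol=0.261, Σhalf²=0.408676
  -F: nom -27.700 → Σnom=-72.580; wc +0.440/-0.230 → slack +1.695/-1.544; half-tol=0.335, Σhalf²=0.520901
  +G: nom +24.510 → Σnom=-48.070; wc +0.404/-0.130 → slack +2.099/-1.674; half-tol=0.267, Σhalf²=0.592190
  +H: nom +38.900 → Σnom=-9.170; wc +0.320/-0.060 → slack +2.419/-1.734; half-tol=0.190, Σhalf²=0.628290
  +I: nom +47.000 → Σnom=37.830; wc +0.081/-0.360 → slack +2.500/-2.094; half-tol=0.221, Σhalf²=0.676911
  -J: nom -7.800 → Σnom=30.030; wc +0.030/-0.061 → slack +2.530/-2.155; half-tol=0.045, Σhalf²=0.678981
Nominal = 30.030. Worst-case = [30.030 - 2.155, 30.030 + 2.530] = [27.875, 32.560]. RSS = √0.678981 = 0.824.

nominal=30.030 wc=[27.875,32.560] rss=0.824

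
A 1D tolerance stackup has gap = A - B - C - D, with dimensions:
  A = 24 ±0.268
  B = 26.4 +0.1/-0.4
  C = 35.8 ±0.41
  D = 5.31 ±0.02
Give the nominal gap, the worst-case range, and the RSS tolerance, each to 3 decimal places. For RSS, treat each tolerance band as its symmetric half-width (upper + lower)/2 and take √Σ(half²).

Stack each dimension's contribution:
  +A: nom +24.000 → Σnom=24.000; wc +0.268/-0.268 → slack +0.268/-0.268; half-tol=0.268, Σhalf²=0.071824
  -B: nom -26.400 → Σnom=-2.400; wc +0.400/-0.100 → slack +0.668/-0.368; half-tol=0.250, Σhalf²=0.134324
  -C: nom -35.800 → Σnom=-38.200; wc +0.410/-0.410 → slack +1.078/-0.778; half-tol=0.410, Σhalf²=0.302424
  -D: nom -5.310 → Σnom=-43.510; wc +0.020/-0.020 → slack +1.098/-0.798; half-tol=0.020, Σhalf²=0.302824
Nominal = -43.510. Worst-case = [-43.510 - 0.798, -43.510 + 1.098] = [-44.308, -42.412]. RSS = √0.302824 = 0.550.

nominal=-43.510 wc=[-44.308,-42.412] rss=0.550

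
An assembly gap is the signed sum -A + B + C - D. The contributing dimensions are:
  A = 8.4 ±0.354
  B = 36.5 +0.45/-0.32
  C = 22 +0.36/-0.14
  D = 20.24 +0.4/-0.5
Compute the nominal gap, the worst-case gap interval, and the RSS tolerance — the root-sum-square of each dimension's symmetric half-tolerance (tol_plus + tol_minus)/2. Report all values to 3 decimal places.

Stack each dimension's contribution:
  -A: nom -8.400 → Σnom=-8.400; wc +0.354/-0.354 → slack +0.354/-0.354; half-tol=0.354, Σhalf²=0.125316
  +B: nom +36.500 → Σnom=28.100; wc +0.450/-0.320 → slack +0.804/-0.674; half-tol=0.385, Σhalf²=0.273541
  +C: nom +22.000 → Σnom=50.100; wc +0.360/-0.140 → slack +1.164/-0.814; half-tol=0.250, Σhalf²=0.336041
  -D: nom -20.240 → Σnom=29.860; wc +0.500/-0.400 → slack +1.664/-1.214; half-tol=0.450, Σhalf²=0.538541
Nominal = 29.860. Worst-case = [29.860 - 1.214, 29.860 + 1.664] = [28.646, 31.524]. RSS = √0.538541 = 0.734.

nominal=29.860 wc=[28.646,31.524] rss=0.734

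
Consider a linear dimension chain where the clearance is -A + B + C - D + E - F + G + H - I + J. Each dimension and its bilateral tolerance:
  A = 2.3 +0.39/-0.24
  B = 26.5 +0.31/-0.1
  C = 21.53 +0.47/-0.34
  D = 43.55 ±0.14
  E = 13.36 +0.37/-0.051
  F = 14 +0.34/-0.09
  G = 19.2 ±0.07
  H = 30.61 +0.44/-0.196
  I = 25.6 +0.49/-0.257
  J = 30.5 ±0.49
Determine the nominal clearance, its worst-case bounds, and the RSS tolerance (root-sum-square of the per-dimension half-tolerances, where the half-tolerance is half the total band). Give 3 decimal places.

nominal=56.250 wc=[53.643,59.127] rss=0.949

Stack each dimension's contribution:
  -A: nom -2.300 → Σnom=-2.300; wc +0.240/-0.390 → slack +0.240/-0.390; half-tol=0.315, Σhalf²=0.099225
  +B: nom +26.500 → Σnom=24.200; wc +0.310/-0.100 → slack +0.550/-0.490; half-tol=0.205, Σhalf²=0.141250
  +C: nom +21.530 → Σnom=45.730; wc +0.470/-0.340 → slack +1.020/-0.830; half-tol=0.405, Σhalf²=0.305275
  -D: nom -43.550 → Σnom=2.180; wc +0.140/-0.140 → slack +1.160/-0.970; half-tol=0.140, Σhalf²=0.324875
  +E: nom +13.360 → Σnom=15.540; wc +0.370/-0.051 → slack +1.530/-1.021; half-tol=0.210, Σhalf²=0.369185
  -F: nom -14.000 → Σnom=1.540; wc +0.090/-0.340 → slack +1.620/-1.361; half-tol=0.215, Σhalf²=0.415410
  +G: nom +19.200 → Σnom=20.740; wc +0.070/-0.070 → slack +1.690/-1.431; half-tol=0.070, Σhalf²=0.420310
  +H: nom +30.610 → Σnom=51.350; wc +0.440/-0.196 → slack +2.130/-1.627; half-tol=0.318, Σhalf²=0.521434
  -I: nom -25.600 → Σnom=25.750; wc +0.257/-0.490 → slack +2.387/-2.117; half-tol=0.373, Σhalf²=0.660937
  +J: nom +30.500 → Σnom=56.250; wc +0.490/-0.490 → slack +2.877/-2.607; half-tol=0.490, Σhalf²=0.901037
Nominal = 56.250. Worst-case = [56.250 - 2.607, 56.250 + 2.877] = [53.643, 59.127]. RSS = √0.901037 = 0.949.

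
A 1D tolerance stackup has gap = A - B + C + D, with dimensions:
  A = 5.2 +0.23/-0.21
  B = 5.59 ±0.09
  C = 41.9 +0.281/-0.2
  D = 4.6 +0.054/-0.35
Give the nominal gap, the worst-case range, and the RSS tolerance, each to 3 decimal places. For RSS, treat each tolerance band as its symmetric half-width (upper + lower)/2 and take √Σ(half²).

nominal=46.110 wc=[45.260,46.765] rss=0.394

Stack each dimension's contribution:
  +A: nom +5.200 → Σnom=5.200; wc +0.230/-0.210 → slack +0.230/-0.210; half-tol=0.220, Σhalf²=0.048400
  -B: nom -5.590 → Σnom=-0.390; wc +0.090/-0.090 → slack +0.320/-0.300; half-tol=0.090, Σhalf²=0.056500
  +C: nom +41.900 → Σnom=41.510; wc +0.281/-0.200 → slack +0.601/-0.500; half-tol=0.241, Σhalf²=0.114340
  +D: nom +4.600 → Σnom=46.110; wc +0.054/-0.350 → slack +0.655/-0.850; half-tol=0.202, Σhalf²=0.155144
Nominal = 46.110. Worst-case = [46.110 - 0.850, 46.110 + 0.655] = [45.260, 46.765]. RSS = √0.155144 = 0.394.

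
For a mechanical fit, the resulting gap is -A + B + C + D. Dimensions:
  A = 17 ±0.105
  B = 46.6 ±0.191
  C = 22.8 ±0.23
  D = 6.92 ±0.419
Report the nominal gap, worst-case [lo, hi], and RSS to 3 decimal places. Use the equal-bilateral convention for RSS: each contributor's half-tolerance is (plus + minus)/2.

Stack each dimension's contribution:
  -A: nom -17.000 → Σnom=-17.000; wc +0.105/-0.105 → slack +0.105/-0.105; half-tol=0.105, Σhalf²=0.011025
  +B: nom +46.600 → Σnom=29.600; wc +0.191/-0.191 → slack +0.296/-0.296; half-tol=0.191, Σhalf²=0.047506
  +C: nom +22.800 → Σnom=52.400; wc +0.230/-0.230 → slack +0.526/-0.526; half-tol=0.230, Σhalf²=0.100406
  +D: nom +6.920 → Σnom=59.320; wc +0.419/-0.419 → slack +0.945/-0.945; half-tol=0.419, Σhalf²=0.275967
Nominal = 59.320. Worst-case = [59.320 - 0.945, 59.320 + 0.945] = [58.375, 60.265]. RSS = √0.275967 = 0.525.

nominal=59.320 wc=[58.375,60.265] rss=0.525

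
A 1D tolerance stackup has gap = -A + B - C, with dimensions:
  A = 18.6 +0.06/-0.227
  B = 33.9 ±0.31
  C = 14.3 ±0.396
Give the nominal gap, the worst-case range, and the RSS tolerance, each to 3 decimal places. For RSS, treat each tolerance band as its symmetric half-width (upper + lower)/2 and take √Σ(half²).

nominal=1.000 wc=[0.234,1.933] rss=0.523

Stack each dimension's contribution:
  -A: nom -18.600 → Σnom=-18.600; wc +0.227/-0.060 → slack +0.227/-0.060; half-tol=0.144, Σhalf²=0.020592
  +B: nom +33.900 → Σnom=15.300; wc +0.310/-0.310 → slack +0.537/-0.370; half-tol=0.310, Σhalf²=0.116692
  -C: nom -14.300 → Σnom=1.000; wc +0.396/-0.396 → slack +0.933/-0.766; half-tol=0.396, Σhalf²=0.273508
Nominal = 1.000. Worst-case = [1.000 - 0.766, 1.000 + 0.933] = [0.234, 1.933]. RSS = √0.273508 = 0.523.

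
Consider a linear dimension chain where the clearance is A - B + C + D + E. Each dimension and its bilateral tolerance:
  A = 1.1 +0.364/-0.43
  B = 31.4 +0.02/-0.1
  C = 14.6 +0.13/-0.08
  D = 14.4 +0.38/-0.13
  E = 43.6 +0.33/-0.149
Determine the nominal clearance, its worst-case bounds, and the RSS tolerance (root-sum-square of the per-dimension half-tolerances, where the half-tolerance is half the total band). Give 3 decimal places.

Stack each dimension's contribution:
  +A: nom +1.100 → Σnom=1.100; wc +0.364/-0.430 → slack +0.364/-0.430; half-tol=0.397, Σhalf²=0.157609
  -B: nom -31.400 → Σnom=-30.300; wc +0.100/-0.020 → slack +0.464/-0.450; half-tol=0.060, Σhalf²=0.161209
  +C: nom +14.600 → Σnom=-15.700; wc +0.130/-0.080 → slack +0.594/-0.530; half-tol=0.105, Σhalf²=0.172234
  +D: nom +14.400 → Σnom=-1.300; wc +0.380/-0.130 → slack +0.974/-0.660; half-tol=0.255, Σhalf²=0.237259
  +E: nom +43.600 → Σnom=42.300; wc +0.330/-0.149 → slack +1.304/-0.809; half-tol=0.239, Σhalf²=0.294619
Nominal = 42.300. Worst-case = [42.300 - 0.809, 42.300 + 1.304] = [41.491, 43.604]. RSS = √0.294619 = 0.543.

nominal=42.300 wc=[41.491,43.604] rss=0.543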